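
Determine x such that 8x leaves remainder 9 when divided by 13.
x ≡ 6 (mod 13)

gcd(8, 13) = 1, which divides 9, so solutions exist.
Find 8^(-1) mod 13 by the extended Euclidean algorithm:
13 = 1 × 8 + 5  ⟹  5 = (1)·13 + (-1)·8
8 = 1 × 5 + 3  ⟹  3 = (-1)·13 + (2)·8
5 = 1 × 3 + 2  ⟹  2 = (2)·13 + (-3)·8
3 = 1 × 2 + 1  ⟹  1 = (-3)·13 + (5)·8
So (5)·8 ≡ 1 (mod 13), i.e. 8^(-1) ≡ 5 (mod 13).
x ≡ 5 × 9 = 45 ≡ 6 (mod 13).
Check: 8 × 6 = 48 ≡ 9 (mod 13).
Unique solution: x ≡ 6 (mod 13)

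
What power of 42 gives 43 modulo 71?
46

Baby-step giant-step with step n = ⌈√71⌉ = 9.
Baby steps 42^j mod 71 (j:value) for j=0..8: 0:1, 1:42, 2:60, 3:35, 4:50, 5:41, 6:18, 7:46, 8:15.
Giant-step multiplier: 42^(-9) ≡ 42^(70-9) = 42^61 ≡ 63 (mod 71).
Giant steps γ_i = 43·63^i mod 71: γ_0=43, γ_1=11, γ_2=54, γ_3=65, γ_4=48, γ_5=42 (in table at j=1).
x = i·n + j = 5·9 + 1 = 46.
Check: 42^46 ≡ 43 (mod 71).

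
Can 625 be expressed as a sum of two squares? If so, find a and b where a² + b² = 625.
0² + 25² (a=0, b=25)

Factorization: 625 = 5^4
By Fermat: n is sum of two squares iff every prime p ≡ 3 (mod 4) appears to even power.
All primes ≡ 3 (mod 4) appear to even power.
Search a = 0, 1, 2, … for 625 - a² a perfect square: first hit at a = 0: 625 - 0 = 625 = 25².
625 = 0² + 25² = 0 + 625 ✓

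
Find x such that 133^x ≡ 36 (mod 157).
50

Baby-step giant-step with step n = ⌈√157⌉ = 13.
Baby steps 133^j mod 157 (j:value) for j=0..12: 0:1, 1:133, 2:105, 3:149, 4:35, 5:102, 6:64, 7:34, 8:126, 9:116, 10:42, 11:91, 12:14.
Giant-step multiplier: 133^(-13) ≡ 133^(156-13) = 133^143 ≡ 107 (mod 157).
Giant steps γ_i = 36·107^i mod 157: γ_0=36, γ_1=84, γ_2=39, γ_3=91 (in table at j=11).
x = i·n + j = 3·13 + 11 = 50.
Check: 133^50 ≡ 36 (mod 157).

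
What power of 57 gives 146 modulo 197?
178

Baby-step giant-step with step n = ⌈√197⌉ = 15.
Baby steps 57^j mod 197 (j:value) for j=0..14: 0:1, 1:57, 2:97, 3:13, 4:150, 5:79, 6:169, 7:177, 8:42, 9:30, 10:134, 11:152, 12:193, 13:166, 14:6.
Giant-step multiplier: 57^(-15) ≡ 57^(196-15) = 57^181 ≡ 125 (mod 197).
Giant steps γ_i = 146·125^i mod 197: γ_0=146, γ_1=126, γ_2=187, γ_3=129, γ_4=168, γ_5=118, γ_6=172, γ_7=27, γ_8=26, γ_9=98, γ_10=36, γ_11=166 (in table at j=13).
x = i·n + j = 11·15 + 13 = 178.
Check: 57^178 ≡ 146 (mod 197).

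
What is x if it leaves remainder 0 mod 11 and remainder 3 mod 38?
231

Using Chinese Remainder Theorem:
M = 11 × 38 = 418
M1 = 38, M2 = 11
y1 = 38^(-1) mod 11 = 9
y2 = 11^(-1) mod 38 = 7
x = (0×38×9 + 3×11×7) mod 418 = 231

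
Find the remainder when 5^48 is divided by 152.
49

Repeated squaring. Binary of 48 = 110000.
5^1 ≡ 5 (mod 152); 5^2 ≡ 25 (mod 152); 5^4 ≡ 17 (mod 152); 5^8 ≡ 137 (mod 152); 5^16 ≡ 73 (mod 152); 5^32 ≡ 9 (mod 152)
5^48 = 5^16 × 5^32 ≡ 49 (mod 152)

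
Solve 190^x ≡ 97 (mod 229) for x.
130

Baby-step giant-step with step n = ⌈√229⌉ = 16.
Baby steps 190^j mod 229 (j:value) for j=0..15: 0:1, 1:190, 2:147, 3:221, 4:83, 5:198, 6:64, 7:23, 8:19, 9:175, 10:45, 11:77, 12:203, 13:98, 14:71, 15:208.
Giant-step multiplier: 190^(-16) ≡ 190^(228-16) = 190^212 ≡ 144 (mod 229).
Giant steps γ_i = 97·144^i mod 229: γ_0=97, γ_1=228, γ_2=85, γ_3=103, γ_4=176, γ_5=154, γ_6=192, γ_7=168, γ_8=147 (in table at j=2).
x = i·n + j = 8·16 + 2 = 130.
Check: 190^130 ≡ 97 (mod 229).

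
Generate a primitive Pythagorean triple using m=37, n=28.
(585, 2072, 2153)

Euclid's formula: a = m² - n², b = 2mn, c = m² + n²
m = 37, n = 28
a = 37² - 28² = 1369 - 784 = 585
b = 2 × 37 × 28 = 2072
c = 37² + 28² = 1369 + 784 = 2153
Verification: 585² + 2072² = 342225 + 4293184 = 4635409 = 2153² ✓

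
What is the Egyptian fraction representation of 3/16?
1/6 + 1/48

Greedy algorithm:
3/16: ceiling(16/3) = 6, use 1/6
1/48: ceiling(48/1) = 48, use 1/48
Result: 3/16 = 1/6 + 1/48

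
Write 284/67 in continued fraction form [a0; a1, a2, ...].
[4; 4, 5, 3]

Euclidean algorithm steps:
284 = 4 × 67 + 16
67 = 4 × 16 + 3
16 = 5 × 3 + 1
3 = 3 × 1 + 0
Continued fraction: [4; 4, 5, 3]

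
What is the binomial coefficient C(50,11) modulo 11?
4

Using Lucas' theorem:
Write n=50 and k=11 in base 11:
n in base 11: [4, 6]
k in base 11: [1, 0]
C(50,11) mod 11 = ∏ C(n_i, k_i) mod 11
Digit binomials (mod 11): C(4,1) = 4; C(6,0) = 1
Product: 4 × 1 = 4 ≡ 4 (mod 11)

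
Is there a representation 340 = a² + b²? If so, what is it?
4² + 18² (a=4, b=18)

Factorization: 340 = 2^2 × 5 × 17
By Fermat: n is sum of two squares iff every prime p ≡ 3 (mod 4) appears to even power.
All primes ≡ 3 (mod 4) appear to even power.
Search a = 0, 1, 2, … for 340 - a² a perfect square: first hit at a = 4: 340 - 16 = 324 = 18².
340 = 4² + 18² = 16 + 324 ✓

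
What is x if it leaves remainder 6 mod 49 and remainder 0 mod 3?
6

Using Chinese Remainder Theorem:
M = 49 × 3 = 147
M1 = 3, M2 = 49
y1 = 3^(-1) mod 49 = 33
y2 = 49^(-1) mod 3 = 1
x = (6×3×33 + 0×49×1) mod 147 = 6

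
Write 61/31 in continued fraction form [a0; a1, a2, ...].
[1; 1, 30]

Euclidean algorithm steps:
61 = 1 × 31 + 30
31 = 1 × 30 + 1
30 = 30 × 1 + 0
Continued fraction: [1; 1, 30]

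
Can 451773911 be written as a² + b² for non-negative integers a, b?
Not possible

Factorization: 451773911 = 97 × 167^3
By Fermat: n is sum of two squares iff every prime p ≡ 3 (mod 4) appears to even power.
Prime(s) ≡ 3 (mod 4) with odd exponent: [(167, 3)]
Therefore 451773911 cannot be expressed as a² + b².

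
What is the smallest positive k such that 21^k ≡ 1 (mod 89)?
44

89 is prime, so ord(21) divides φ(89) = 88.
Divisors of 88: 1, 2, 4, 8, 11, 22, 44, 88.
Repeated squaring: 21^1 ≡ 21, 21^2 ≡ 85, 21^4 ≡ 16, 21^8 ≡ 78, 21^16 ≡ 32, 21^32 ≡ 45, 21^64 ≡ 67 (mod 89).
Test 21^d mod 89 for each divisor d in increasing order:
21^1 ≡ 21
21^2 ≡ 85
21^4 ≡ 16
21^8 ≡ 78
21^11 = 21^8·21^2·21^1 ≡ 34
21^22 = 21^16·21^4·21^2 ≡ 88
21^44 = 21^32·21^8·21^4 ≡ 1  ← first divisor giving 1
The order is 44.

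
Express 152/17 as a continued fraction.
[8; 1, 16]

Euclidean algorithm steps:
152 = 8 × 17 + 16
17 = 1 × 16 + 1
16 = 16 × 1 + 0
Continued fraction: [8; 1, 16]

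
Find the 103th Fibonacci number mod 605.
497

Matrix identity: Q^n = [[F_(n+1), F_n], [F_n, F_(n-1)]] with Q = [[1,1],[1,0]].
n = 103 = 1100111₂. Square-and-multiply, entries mod 605:
Q^1 = [[1,1],[1,0]]
Q^3 = (Q^1)²·Q = [[3,2],[2,1]]
Q^6 = (Q^3)² = [[13,8],[8,5]]
Q^12 = (Q^6)² = [[233,144],[144,89]]
Q^25 = (Q^12)²·Q = [[393,5],[5,388]]
Q^51 = (Q^25)²·Q = [[474,199],[199,275]]
Q^103 = (Q^51)²·Q = [[113,497],[497,221]]
F_103 mod 605 = Q^103[0][1] = 497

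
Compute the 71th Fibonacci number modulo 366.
211

Matrix identity: Q^n = [[F_(n+1), F_n], [F_n, F_(n-1)]] with Q = [[1,1],[1,0]].
n = 71 = 1000111₂. Square-and-multiply, entries mod 366:
Q^1 = [[1,1],[1,0]]
Q^2 = (Q^1)² = [[2,1],[1,1]]
Q^4 = (Q^2)² = [[5,3],[3,2]]
Q^8 = (Q^4)² = [[34,21],[21,13]]
Q^17 = (Q^8)²·Q = [[22,133],[133,255]]
Q^35 = (Q^17)²·Q = [[114,239],[239,241]]
Q^71 = (Q^35)²·Q = [[144,211],[211,299]]
F_71 mod 366 = Q^71[0][1] = 211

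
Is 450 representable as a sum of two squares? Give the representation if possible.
3² + 21² (a=3, b=21)

Factorization: 450 = 2 × 3^2 × 5^2
By Fermat: n is sum of two squares iff every prime p ≡ 3 (mod 4) appears to even power.
All primes ≡ 3 (mod 4) appear to even power.
Search a = 0, 1, 2, … for 450 - a² a perfect square: first hit at a = 3: 450 - 9 = 441 = 21².
450 = 3² + 21² = 9 + 441 ✓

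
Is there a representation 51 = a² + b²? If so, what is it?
Not possible

Factorization: 51 = 3 × 17
By Fermat: n is sum of two squares iff every prime p ≡ 3 (mod 4) appears to even power.
Prime(s) ≡ 3 (mod 4) with odd exponent: [(3, 1)]
Therefore 51 cannot be expressed as a² + b².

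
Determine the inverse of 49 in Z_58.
45

gcd(49, 58) = 1, so the inverse exists.
Extended Euclidean algorithm on (58, 49):
58 = 1 × 49 + 9  ⟹  9 = (1)·58 + (-1)·49
49 = 5 × 9 + 4  ⟹  4 = (-5)·58 + (6)·49
9 = 2 × 4 + 1  ⟹  1 = (11)·58 + (-13)·49
So (-13)·49 ≡ 1 (mod 58), i.e. 49^(-1) ≡ -13 ≡ 45 (mod 58).
Check: 49 × 45 = 2205 ≡ 1 (mod 58)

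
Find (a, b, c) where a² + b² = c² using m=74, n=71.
(435, 10508, 10517)

Euclid's formula: a = m² - n², b = 2mn, c = m² + n²
m = 74, n = 71
a = 74² - 71² = 5476 - 5041 = 435
b = 2 × 74 × 71 = 10508
c = 74² + 71² = 5476 + 5041 = 10517
Verification: 435² + 10508² = 189225 + 110418064 = 110607289 = 10517² ✓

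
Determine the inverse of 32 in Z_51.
8

gcd(32, 51) = 1, so the inverse exists.
Extended Euclidean algorithm on (51, 32):
51 = 1 × 32 + 19  ⟹  19 = (1)·51 + (-1)·32
32 = 1 × 19 + 13  ⟹  13 = (-1)·51 + (2)·32
19 = 1 × 13 + 6  ⟹  6 = (2)·51 + (-3)·32
13 = 2 × 6 + 1  ⟹  1 = (-5)·51 + (8)·32
So (8)·32 ≡ 1 (mod 51), i.e. 32^(-1) ≡ 8 (mod 51).
Check: 32 × 8 = 256 ≡ 1 (mod 51)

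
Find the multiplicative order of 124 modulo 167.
83

167 is prime, so ord(124) divides φ(167) = 166.
Divisors of 166: 1, 2, 83, 166.
Repeated squaring: 124^1 ≡ 124, 124^2 ≡ 12, 124^4 ≡ 144, 124^8 ≡ 28, 124^16 ≡ 116, 124^32 ≡ 96, 124^64 ≡ 31, 124^128 ≡ 126 (mod 167).
Test 124^d mod 167 for each divisor d in increasing order:
124^1 ≡ 124
124^2 ≡ 12
124^83 = 124^64·124^16·124^2·124^1 ≡ 1  ← first divisor giving 1
The order is 83.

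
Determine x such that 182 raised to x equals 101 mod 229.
69

Baby-step giant-step with step n = ⌈√229⌉ = 16.
Baby steps 182^j mod 229 (j:value) for j=0..15: 0:1, 1:182, 2:148, 3:143, 4:149, 5:96, 6:68, 7:10, 8:217, 9:106, 10:56, 11:116, 12:44, 13:222, 14:100, 15:109.
Giant-step multiplier: 182^(-16) ≡ 182^(228-16) = 182^212 ≡ 132 (mod 229).
Giant steps γ_i = 101·132^i mod 229: γ_0=101, γ_1=50, γ_2=188, γ_3=84, γ_4=96 (in table at j=5).
x = i·n + j = 4·16 + 5 = 69.
Check: 182^69 ≡ 101 (mod 229).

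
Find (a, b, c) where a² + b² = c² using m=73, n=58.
(1965, 8468, 8693)

Euclid's formula: a = m² - n², b = 2mn, c = m² + n²
m = 73, n = 58
a = 73² - 58² = 5329 - 3364 = 1965
b = 2 × 73 × 58 = 8468
c = 73² + 58² = 5329 + 3364 = 8693
Verification: 1965² + 8468² = 3861225 + 71707024 = 75568249 = 8693² ✓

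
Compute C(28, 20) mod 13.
0

Using Lucas' theorem:
Write n=28 and k=20 in base 13:
n in base 13: [2, 2]
k in base 13: [1, 7]
C(28,20) mod 13 = ∏ C(n_i, k_i) mod 13
Digit binomials (mod 13): C(2,1) = 2; C(2,7) = 0 (k_i > n_i)
Product: 2 × 0 = 0 ≡ 0 (mod 13)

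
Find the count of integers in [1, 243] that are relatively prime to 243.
162

243 = 3^5
φ(n) = n × ∏(1 - 1/p) for each prime p dividing n
φ(243) = 243 × (1 - 1/3) = 162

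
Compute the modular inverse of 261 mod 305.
201

gcd(261, 305) = 1, so the inverse exists.
Extended Euclidean algorithm on (305, 261):
305 = 1 × 261 + 44  ⟹  44 = (1)·305 + (-1)·261
261 = 5 × 44 + 41  ⟹  41 = (-5)·305 + (6)·261
44 = 1 × 41 + 3  ⟹  3 = (6)·305 + (-7)·261
41 = 13 × 3 + 2  ⟹  2 = (-83)·305 + (97)·261
3 = 1 × 2 + 1  ⟹  1 = (89)·305 + (-104)·261
So (-104)·261 ≡ 1 (mod 305), i.e. 261^(-1) ≡ -104 ≡ 201 (mod 305).
Check: 261 × 201 = 52461 ≡ 1 (mod 305)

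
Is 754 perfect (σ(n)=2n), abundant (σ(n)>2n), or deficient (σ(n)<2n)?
deficient

Proper divisors of 754: sum = 1 + 2 + 13 + 26 + 29 + 58 + 377 = 506
Since 506 < 754, 754 is deficient.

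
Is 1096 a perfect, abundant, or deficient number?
deficient

Proper divisors of 1096: sum = 1 + 2 + 4 + 8 + 137 + 274 + 548 = 974
Since 974 < 1096, 1096 is deficient.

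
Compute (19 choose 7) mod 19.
0

Using Lucas' theorem:
Write n=19 and k=7 in base 19:
n in base 19: [1, 0]
k in base 19: [0, 7]
C(19,7) mod 19 = ∏ C(n_i, k_i) mod 19
Digit binomials (mod 19): C(1,0) = 1; C(0,7) = 0 (k_i > n_i)
Product: 1 × 0 = 0 ≡ 0 (mod 19)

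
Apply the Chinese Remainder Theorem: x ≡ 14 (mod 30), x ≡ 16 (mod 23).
614

Using Chinese Remainder Theorem:
M = 30 × 23 = 690
M1 = 23, M2 = 30
y1 = 23^(-1) mod 30 = 17
y2 = 30^(-1) mod 23 = 10
x = (14×23×17 + 16×30×10) mod 690 = 614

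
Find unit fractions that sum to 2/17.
1/9 + 1/153

Greedy algorithm:
2/17: ceiling(17/2) = 9, use 1/9
1/153: ceiling(153/1) = 153, use 1/153
Result: 2/17 = 1/9 + 1/153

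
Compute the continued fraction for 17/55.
[0; 3, 4, 4]

Euclidean algorithm steps:
17 = 0 × 55 + 17
55 = 3 × 17 + 4
17 = 4 × 4 + 1
4 = 4 × 1 + 0
Continued fraction: [0; 3, 4, 4]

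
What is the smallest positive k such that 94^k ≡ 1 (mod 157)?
156

157 is prime, so ord(94) divides φ(157) = 156.
Divisors of 156: 1, 2, 3, 4, 6, 12, 13, 26, 39, 52, 78, 156.
Repeated squaring: 94^1 ≡ 94, 94^2 ≡ 44, 94^4 ≡ 52, 94^8 ≡ 35, 94^16 ≡ 126, 94^32 ≡ 19, 94^64 ≡ 47, 94^128 ≡ 11 (mod 157).
Test 94^d mod 157 for each divisor d in increasing order:
94^1 ≡ 94
94^2 ≡ 44
94^3 = 94^2·94^1 ≡ 54
94^4 ≡ 52
94^6 = 94^4·94^2 ≡ 90
94^12 = 94^8·94^4 ≡ 93
94^13 = 94^8·94^4·94^1 ≡ 107
94^26 = 94^16·94^8·94^2 ≡ 145
94^39 = 94^32·94^4·94^2·94^1 ≡ 129
94^52 = 94^32·94^16·94^4 ≡ 144
94^78 = 94^64·94^8·94^4·94^2 ≡ 156
94^156 = 94^128·94^16·94^8·94^4 ≡ 1  ← first divisor giving 1
The order is 156.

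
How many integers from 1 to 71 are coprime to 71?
70

71 = 71
φ(n) = n × ∏(1 - 1/p) for each prime p dividing n
φ(71) = 71 × (1 - 1/71) = 70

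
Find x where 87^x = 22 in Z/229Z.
27

Baby-step giant-step with step n = ⌈√229⌉ = 16.
Baby steps 87^j mod 229 (j:value) for j=0..15: 0:1, 1:87, 2:12, 3:128, 4:144, 5:162, 6:125, 7:112, 8:126, 9:199, 10:138, 11:98, 12:53, 13:31, 14:178, 15:143.
Giant-step multiplier: 87^(-16) ≡ 87^(228-16) = 87^212 ≡ 171 (mod 229).
Giant steps γ_i = 22·171^i mod 229: γ_0=22, γ_1=98 (in table at j=11).
x = i·n + j = 1·16 + 11 = 27.
Check: 87^27 ≡ 22 (mod 229).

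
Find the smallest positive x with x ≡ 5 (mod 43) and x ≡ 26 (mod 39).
650

Using Chinese Remainder Theorem:
M = 43 × 39 = 1677
M1 = 39, M2 = 43
y1 = 39^(-1) mod 43 = 32
y2 = 43^(-1) mod 39 = 10
x = (5×39×32 + 26×43×10) mod 1677 = 650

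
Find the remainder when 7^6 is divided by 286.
103

Repeated squaring. Binary of 6 = 110.
7^1 ≡ 7 (mod 286); 7^2 ≡ 49 (mod 286); 7^4 ≡ 113 (mod 286)
7^6 = 7^2 × 7^4 ≡ 103 (mod 286)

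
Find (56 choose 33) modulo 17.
0

Using Lucas' theorem:
Write n=56 and k=33 in base 17:
n in base 17: [3, 5]
k in base 17: [1, 16]
C(56,33) mod 17 = ∏ C(n_i, k_i) mod 17
Digit binomials (mod 17): C(3,1) = 3; C(5,16) = 0 (k_i > n_i)
Product: 3 × 0 = 0 ≡ 0 (mod 17)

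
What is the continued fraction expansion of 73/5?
[14; 1, 1, 2]

Euclidean algorithm steps:
73 = 14 × 5 + 3
5 = 1 × 3 + 2
3 = 1 × 2 + 1
2 = 2 × 1 + 0
Continued fraction: [14; 1, 1, 2]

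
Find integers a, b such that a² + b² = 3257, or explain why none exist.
11² + 56² (a=11, b=56)

Factorization: 3257 = 3257
By Fermat: n is sum of two squares iff every prime p ≡ 3 (mod 4) appears to even power.
All primes ≡ 3 (mod 4) appear to even power.
Search a = 0, 1, 2, … for 3257 - a² a perfect square: first hit at a = 11: 3257 - 121 = 3136 = 56².
3257 = 11² + 56² = 121 + 3136 ✓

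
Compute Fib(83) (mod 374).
123

Matrix identity: Q^n = [[F_(n+1), F_n], [F_n, F_(n-1)]] with Q = [[1,1],[1,0]].
n = 83 = 1010011₂. Square-and-multiply, entries mod 374:
Q^1 = [[1,1],[1,0]]
Q^2 = (Q^1)² = [[2,1],[1,1]]
Q^5 = (Q^2)²·Q = [[8,5],[5,3]]
Q^10 = (Q^5)² = [[89,55],[55,34]]
Q^20 = (Q^10)² = [[100,33],[33,67]]
Q^41 = (Q^20)²·Q = [[144,243],[243,275]]
Q^83 = (Q^41)²·Q = [[212,123],[123,89]]
F_83 mod 374 = Q^83[0][1] = 123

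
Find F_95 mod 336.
1

Matrix identity: Q^n = [[F_(n+1), F_n], [F_n, F_(n-1)]] with Q = [[1,1],[1,0]].
n = 95 = 1011111₂. Square-and-multiply, entries mod 336:
Q^1 = [[1,1],[1,0]]
Q^2 = (Q^1)² = [[2,1],[1,1]]
Q^5 = (Q^2)²·Q = [[8,5],[5,3]]
Q^11 = (Q^5)²·Q = [[144,89],[89,55]]
Q^23 = (Q^11)²·Q = [[0,97],[97,239]]
Q^47 = (Q^23)²·Q = [[0,1],[1,335]]
Q^95 = (Q^47)²·Q = [[0,1],[1,335]]
F_95 mod 336 = Q^95[0][1] = 1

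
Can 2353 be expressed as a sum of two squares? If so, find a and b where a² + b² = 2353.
7² + 48² (a=7, b=48)

Factorization: 2353 = 13 × 181
By Fermat: n is sum of two squares iff every prime p ≡ 3 (mod 4) appears to even power.
All primes ≡ 3 (mod 4) appear to even power.
Search a = 0, 1, 2, … for 2353 - a² a perfect square: first hit at a = 7: 2353 - 49 = 2304 = 48².
2353 = 7² + 48² = 49 + 2304 ✓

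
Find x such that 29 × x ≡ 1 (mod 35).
29

gcd(29, 35) = 1, so the inverse exists.
Extended Euclidean algorithm on (35, 29):
35 = 1 × 29 + 6  ⟹  6 = (1)·35 + (-1)·29
29 = 4 × 6 + 5  ⟹  5 = (-4)·35 + (5)·29
6 = 1 × 5 + 1  ⟹  1 = (5)·35 + (-6)·29
So (-6)·29 ≡ 1 (mod 35), i.e. 29^(-1) ≡ -6 ≡ 29 (mod 35).
Check: 29 × 29 = 841 ≡ 1 (mod 35)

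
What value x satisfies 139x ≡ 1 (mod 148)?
115

gcd(139, 148) = 1, so the inverse exists.
Extended Euclidean algorithm on (148, 139):
148 = 1 × 139 + 9  ⟹  9 = (1)·148 + (-1)·139
139 = 15 × 9 + 4  ⟹  4 = (-15)·148 + (16)·139
9 = 2 × 4 + 1  ⟹  1 = (31)·148 + (-33)·139
So (-33)·139 ≡ 1 (mod 148), i.e. 139^(-1) ≡ -33 ≡ 115 (mod 148).
Check: 139 × 115 = 15985 ≡ 1 (mod 148)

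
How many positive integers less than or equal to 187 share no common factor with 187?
160

187 = 11 × 17
φ(n) = n × ∏(1 - 1/p) for each prime p dividing n
φ(187) = 187 × (1 - 1/11) × (1 - 1/17) = 160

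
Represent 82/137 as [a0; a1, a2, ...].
[0; 1, 1, 2, 27]

Euclidean algorithm steps:
82 = 0 × 137 + 82
137 = 1 × 82 + 55
82 = 1 × 55 + 27
55 = 2 × 27 + 1
27 = 27 × 1 + 0
Continued fraction: [0; 1, 1, 2, 27]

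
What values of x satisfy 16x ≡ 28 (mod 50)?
x ≡ 8 (mod 25)

gcd(16, 50) = 2, which divides 28, so solutions exist.
Divide through by 2: 8x ≡ 14 (mod 25).
Find 8^(-1) mod 25 by the extended Euclidean algorithm:
25 = 3 × 8 + 1  ⟹  1 = (1)·25 + (-3)·8
So (-3)·8 ≡ 1 (mod 25), i.e. 8^(-1) ≡ -3 ≡ 22 (mod 25).
x ≡ 22 × 14 = 308 ≡ 8 (mod 25).
Check: 16 × 8 = 128 ≡ 28 (mod 50).
x ≡ 8 (mod 25), giving 2 solutions mod 50.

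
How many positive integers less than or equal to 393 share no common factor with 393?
260

393 = 3 × 131
φ(n) = n × ∏(1 - 1/p) for each prime p dividing n
φ(393) = 393 × (1 - 1/3) × (1 - 1/131) = 260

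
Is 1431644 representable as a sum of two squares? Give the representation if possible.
Not possible

Factorization: 1431644 = 2^2 × 71^3
By Fermat: n is sum of two squares iff every prime p ≡ 3 (mod 4) appears to even power.
Prime(s) ≡ 3 (mod 4) with odd exponent: [(71, 3)]
Therefore 1431644 cannot be expressed as a² + b².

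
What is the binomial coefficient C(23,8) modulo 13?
6

Using Lucas' theorem:
Write n=23 and k=8 in base 13:
n in base 13: [1, 10]
k in base 13: [0, 8]
C(23,8) mod 13 = ∏ C(n_i, k_i) mod 13
Digit binomials (mod 13): C(1,0) = 1; C(10,8) = 45 ≡ 6
Product: 1 × 6 = 6 ≡ 6 (mod 13)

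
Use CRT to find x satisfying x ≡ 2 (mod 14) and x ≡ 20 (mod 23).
296

Using Chinese Remainder Theorem:
M = 14 × 23 = 322
M1 = 23, M2 = 14
y1 = 23^(-1) mod 14 = 11
y2 = 14^(-1) mod 23 = 5
x = (2×23×11 + 20×14×5) mod 322 = 296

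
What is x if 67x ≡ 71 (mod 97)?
x ≡ 72 (mod 97)

gcd(67, 97) = 1, which divides 71, so solutions exist.
Find 67^(-1) mod 97 by the extended Euclidean algorithm:
97 = 1 × 67 + 30  ⟹  30 = (1)·97 + (-1)·67
67 = 2 × 30 + 7  ⟹  7 = (-2)·97 + (3)·67
30 = 4 × 7 + 2  ⟹  2 = (9)·97 + (-13)·67
7 = 3 × 2 + 1  ⟹  1 = (-29)·97 + (42)·67
So (42)·67 ≡ 1 (mod 97), i.e. 67^(-1) ≡ 42 (mod 97).
x ≡ 42 × 71 = 2982 ≡ 72 (mod 97).
Check: 67 × 72 = 4824 ≡ 71 (mod 97).
Unique solution: x ≡ 72 (mod 97)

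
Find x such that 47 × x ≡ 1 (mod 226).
101

gcd(47, 226) = 1, so the inverse exists.
Extended Euclidean algorithm on (226, 47):
226 = 4 × 47 + 38  ⟹  38 = (1)·226 + (-4)·47
47 = 1 × 38 + 9  ⟹  9 = (-1)·226 + (5)·47
38 = 4 × 9 + 2  ⟹  2 = (5)·226 + (-24)·47
9 = 4 × 2 + 1  ⟹  1 = (-21)·226 + (101)·47
So (101)·47 ≡ 1 (mod 226), i.e. 47^(-1) ≡ 101 (mod 226).
Check: 47 × 101 = 4747 ≡ 1 (mod 226)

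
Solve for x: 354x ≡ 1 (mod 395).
289

gcd(354, 395) = 1, so the inverse exists.
Extended Euclidean algorithm on (395, 354):
395 = 1 × 354 + 41  ⟹  41 = (1)·395 + (-1)·354
354 = 8 × 41 + 26  ⟹  26 = (-8)·395 + (9)·354
41 = 1 × 26 + 15  ⟹  15 = (9)·395 + (-10)·354
26 = 1 × 15 + 11  ⟹  11 = (-17)·395 + (19)·354
15 = 1 × 11 + 4  ⟹  4 = (26)·395 + (-29)·354
11 = 2 × 4 + 3  ⟹  3 = (-69)·395 + (77)·354
4 = 1 × 3 + 1  ⟹  1 = (95)·395 + (-106)·354
So (-106)·354 ≡ 1 (mod 395), i.e. 354^(-1) ≡ -106 ≡ 289 (mod 395).
Check: 354 × 289 = 102306 ≡ 1 (mod 395)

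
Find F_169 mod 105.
34

Matrix identity: Q^n = [[F_(n+1), F_n], [F_n, F_(n-1)]] with Q = [[1,1],[1,0]].
n = 169 = 10101001₂. Square-and-multiply, entries mod 105:
Q^1 = [[1,1],[1,0]]
Q^2 = (Q^1)² = [[2,1],[1,1]]
Q^5 = (Q^2)²·Q = [[8,5],[5,3]]
Q^10 = (Q^5)² = [[89,55],[55,34]]
Q^21 = (Q^10)²·Q = [[71,26],[26,45]]
Q^42 = (Q^21)² = [[47,76],[76,76]]
Q^84 = (Q^42)² = [[5,3],[3,2]]
Q^169 = (Q^84)²·Q = [[55,34],[34,21]]
F_169 mod 105 = Q^169[0][1] = 34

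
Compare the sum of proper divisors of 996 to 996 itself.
abundant

Proper divisors of 996: sum = 1 + 2 + 3 + 4 + 6 + 12 + 83 + 166 + 249 + 332 + 498 = 1356
Since 1356 > 996, 996 is abundant.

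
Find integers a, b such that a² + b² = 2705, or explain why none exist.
1² + 52² (a=1, b=52)

Factorization: 2705 = 5 × 541
By Fermat: n is sum of two squares iff every prime p ≡ 3 (mod 4) appears to even power.
All primes ≡ 3 (mod 4) appear to even power.
Search a = 0, 1, 2, … for 2705 - a² a perfect square: first hit at a = 1: 2705 - 1 = 2704 = 52².
2705 = 1² + 52² = 1 + 2704 ✓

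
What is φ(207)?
132

207 = 3^2 × 23
φ(n) = n × ∏(1 - 1/p) for each prime p dividing n
φ(207) = 207 × (1 - 1/3) × (1 - 1/23) = 132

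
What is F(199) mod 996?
673

Matrix identity: Q^n = [[F_(n+1), F_n], [F_n, F_(n-1)]] with Q = [[1,1],[1,0]].
n = 199 = 11000111₂. Square-and-multiply, entries mod 996:
Q^1 = [[1,1],[1,0]]
Q^3 = (Q^1)²·Q = [[3,2],[2,1]]
Q^6 = (Q^3)² = [[13,8],[8,5]]
Q^12 = (Q^6)² = [[233,144],[144,89]]
Q^24 = (Q^12)² = [[325,552],[552,769]]
Q^49 = (Q^24)²·Q = [[289,973],[973,312]]
Q^99 = (Q^49)²·Q = [[507,386],[386,121]]
Q^199 = (Q^99)²·Q = [[57,673],[673,380]]
F_199 mod 996 = Q^199[0][1] = 673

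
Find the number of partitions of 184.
980462880430

p(n) counts ways to write n as a sum of positive integers (order ignored).
Euler's pentagonal recurrence: p(k) = p(k-1) + p(k-2) - p(k-5) - p(k-7) + p(k-12) + p(k-15) - ... (offsets j(3j∓1)/2, signs ++--, p(0)=1, p(<0)=0).
DP table for k = 0..183: p(0)=1, p(1)=1, p(2)=2, p(3)=3, p(4)=5, p(5)=7, p(6)=11, p(7)=15, p(8)=22, p(9)=30, p(10)=42, p(11)=56, p(12)=77, p(13)=101, p(14)=135, p(15)=176, p(16)=231, p(17)=297, p(18)=385, p(19)=490, p(20)=627, p(21)=792, p(22)=1002, p(23)=1255, p(24)=1575, p(25)=1958, p(26)=2436, p(27)=3010, p(28)=3718, p(29)=4565, p(30)=5604, p(31)=6842, p(32)=8349, p(33)=10143, p(34)=12310, p(35)=14883, p(36)=17977, p(37)=21637, p(38)=26015, p(39)=31185, p(40)=37338, p(41)=44583, p(42)=53174, p(43)=63261, p(44)=75175, p(45)=89134, p(46)=105558, p(47)=124754, p(48)=147273, p(49)=173525, p(50)=204226, p(51)=239943, p(52)=281589, p(53)=329931, p(54)=386155, p(55)=451276, p(56)=526823, p(57)=614154, p(58)=715220, p(59)=831820, p(60)=966467, p(61)=1121505, p(62)=1300156, p(63)=1505499, p(64)=1741630, p(65)=2012558, p(66)=2323520, p(67)=2679689, p(68)=3087735, p(69)=3554345, p(70)=4087968, p(71)=4697205, p(72)=5392783, p(73)=6185689, p(74)=7089500, p(75)=8118264, p(76)=9289091, p(77)=10619863, p(78)=12132164, p(79)=13848650, p(80)=15796476, p(81)=18004327, p(82)=20506255, p(83)=23338469, p(84)=26543660, p(85)=30167357, p(86)=34262962, p(87)=38887673, p(88)=44108109, p(89)=49995925, p(90)=56634173, p(91)=64112359, p(92)=72533807, p(93)=82010177, p(94)=92669720, p(95)=104651419, p(96)=118114304, p(97)=133230930, p(98)=150198136, p(99)=169229875, p(100)=190569292, p(101)=214481126, p(102)=241265379, p(103)=271248950, p(104)=304801365, p(105)=342325709, p(106)=384276336, p(107)=431149389, p(108)=483502844, p(109)=541946240, p(110)=607163746, p(111)=679903203, p(112)=761002156, p(113)=851376628, p(114)=952050665, p(115)=1064144451, p(116)=1188908248, p(117)=1327710076, p(118)=1482074143, p(119)=1653668665, p(120)=1844349560, p(121)=2056148051, p(122)=2291320912, p(123)=2552338241, p(124)=2841940500, p(125)=3163127352, p(126)=3519222692, p(127)=3913864295, p(128)=4351078600, p(129)=4835271870, p(130)=5371315400, p(131)=5964539504, p(132)=6620830889, p(133)=7346629512, p(134)=8149040695, p(135)=9035836076, p(136)=10015581680, p(137)=11097645016, p(138)=12292341831, p(139)=13610949895, p(140)=15065878135, p(141)=16670689208, p(142)=18440293320, p(143)=20390982757, p(144)=22540654445, p(145)=24908858009, p(146)=27517052599, p(147)=30388671978, p(148)=33549419497, p(149)=37027355200, p(150)=40853235313, p(151)=45060624582, p(152)=49686288421, p(153)=54770336324, p(154)=60356673280, p(155)=66493182097, p(156)=73232243759, p(157)=80630964769, p(158)=88751778802, p(159)=97662728555, p(160)=107438159466, p(161)=118159068427, p(162)=129913904637, p(163)=142798995930, p(164)=156919475295, p(165)=172389800255, p(166)=189334822579, p(167)=207890420102, p(168)=228204732751, p(169)=250438925115, p(170)=274768617130, p(171)=301384802048, p(172)=330495499613, p(173)=362326859895, p(174)=397125074750, p(175)=435157697830, p(176)=476715857290, p(177)=522115831195, p(178)=571701605655, p(179)=625846753120, p(180)=684957390936, p(181)=749474411781, p(182)=819876908323, p(183)=896684817527.
Final step: p(184) = p(183) + p(182) - p(179) - p(177) + p(172) + p(169) - p(162) - p(158) + p(149) + p(144) - p(133) - p(127) + p(114) + p(107) - p(92) - p(84) + p(67) + p(58) - p(39) - p(29) + p(8)
= 896684817527 + 819876908323 - 625846753120 - 522115831195 + 330495499613 + 250438925115 - 129913904637 - 88751778802 + 37027355200 + 22540654445 - 7346629512 - 3913864295 + 952050665 + 431149389 - 72533807 - 26543660 + 2679689 + 715220 - 31185 - 4565 + 22
= 980462880430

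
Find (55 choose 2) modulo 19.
3

Using Lucas' theorem:
Write n=55 and k=2 in base 19:
n in base 19: [2, 17]
k in base 19: [0, 2]
C(55,2) mod 19 = ∏ C(n_i, k_i) mod 19
Digit binomials (mod 19): C(2,0) = 1; C(17,2) = 136 ≡ 3
Product: 1 × 3 = 3 ≡ 3 (mod 19)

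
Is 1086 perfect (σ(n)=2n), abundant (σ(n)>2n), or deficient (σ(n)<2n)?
abundant

Proper divisors of 1086: sum = 1 + 2 + 3 + 6 + 181 + 362 + 543 = 1098
Since 1098 > 1086, 1086 is abundant.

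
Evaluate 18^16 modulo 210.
186

Repeated squaring. Binary of 16 = 10000.
18^1 ≡ 18 (mod 210); 18^2 ≡ 114 (mod 210); 18^4 ≡ 186 (mod 210); 18^8 ≡ 156 (mod 210); 18^16 ≡ 186 (mod 210)
18^16 = 18^16 ≡ 186 (mod 210)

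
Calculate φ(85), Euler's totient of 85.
64

85 = 5 × 17
φ(n) = n × ∏(1 - 1/p) for each prime p dividing n
φ(85) = 85 × (1 - 1/5) × (1 - 1/17) = 64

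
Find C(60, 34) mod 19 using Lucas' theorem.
0

Using Lucas' theorem:
Write n=60 and k=34 in base 19:
n in base 19: [3, 3]
k in base 19: [1, 15]
C(60,34) mod 19 = ∏ C(n_i, k_i) mod 19
Digit binomials (mod 19): C(3,1) = 3; C(3,15) = 0 (k_i > n_i)
Product: 3 × 0 = 0 ≡ 0 (mod 19)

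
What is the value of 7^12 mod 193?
192

Repeated squaring. Binary of 12 = 1100.
7^1 ≡ 7 (mod 193); 7^2 ≡ 49 (mod 193); 7^4 ≡ 85 (mod 193); 7^8 ≡ 84 (mod 193)
7^12 = 7^4 × 7^8 ≡ 192 (mod 193)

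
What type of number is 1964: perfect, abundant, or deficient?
deficient

Proper divisors of 1964: sum = 1 + 2 + 4 + 491 + 982 = 1480
Since 1480 < 1964, 1964 is deficient.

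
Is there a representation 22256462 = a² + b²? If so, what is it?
Not possible

Factorization: 22256462 = 2 × 37 × 67^3
By Fermat: n is sum of two squares iff every prime p ≡ 3 (mod 4) appears to even power.
Prime(s) ≡ 3 (mod 4) with odd exponent: [(67, 3)]
Therefore 22256462 cannot be expressed as a² + b².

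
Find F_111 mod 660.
34

Matrix identity: Q^n = [[F_(n+1), F_n], [F_n, F_(n-1)]] with Q = [[1,1],[1,0]].
n = 111 = 1101111₂. Square-and-multiply, entries mod 660:
Q^1 = [[1,1],[1,0]]
Q^3 = (Q^1)²·Q = [[3,2],[2,1]]
Q^6 = (Q^3)² = [[13,8],[8,5]]
Q^13 = (Q^6)²·Q = [[377,233],[233,144]]
Q^27 = (Q^13)²·Q = [[351,398],[398,613]]
Q^55 = (Q^27)²·Q = [[657,445],[445,212]]
Q^111 = (Q^55)²·Q = [[639,34],[34,605]]
F_111 mod 660 = Q^111[0][1] = 34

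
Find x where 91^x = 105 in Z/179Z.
127

Baby-step giant-step with step n = ⌈√179⌉ = 14.
Baby steps 91^j mod 179 (j:value) for j=0..13: 0:1, 1:91, 2:47, 3:160, 4:61, 5:2, 6:3, 7:94, 8:141, 9:122, 10:4, 11:6, 12:9, 13:103.
Giant-step multiplier: 91^(-14) ≡ 91^(178-14) = 91^164 ≡ 168 (mod 179).
Giant steps γ_i = 105·168^i mod 179: γ_0=105, γ_1=98, γ_2=175, γ_3=44, γ_4=53, γ_5=133, γ_6=148, γ_7=162, γ_8=8, γ_9=91 (in table at j=1).
x = i·n + j = 9·14 + 1 = 127.
Check: 91^127 ≡ 105 (mod 179).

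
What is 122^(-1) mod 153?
74

gcd(122, 153) = 1, so the inverse exists.
Extended Euclidean algorithm on (153, 122):
153 = 1 × 122 + 31  ⟹  31 = (1)·153 + (-1)·122
122 = 3 × 31 + 29  ⟹  29 = (-3)·153 + (4)·122
31 = 1 × 29 + 2  ⟹  2 = (4)·153 + (-5)·122
29 = 14 × 2 + 1  ⟹  1 = (-59)·153 + (74)·122
So (74)·122 ≡ 1 (mod 153), i.e. 122^(-1) ≡ 74 (mod 153).
Check: 122 × 74 = 9028 ≡ 1 (mod 153)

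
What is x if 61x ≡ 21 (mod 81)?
x ≡ 3 (mod 81)

gcd(61, 81) = 1, which divides 21, so solutions exist.
Find 61^(-1) mod 81 by the extended Euclidean algorithm:
81 = 1 × 61 + 20  ⟹  20 = (1)·81 + (-1)·61
61 = 3 × 20 + 1  ⟹  1 = (-3)·81 + (4)·61
So (4)·61 ≡ 1 (mod 81), i.e. 61^(-1) ≡ 4 (mod 81).
x ≡ 4 × 21 = 84 ≡ 3 (mod 81).
Check: 61 × 3 = 183 ≡ 21 (mod 81).
Unique solution: x ≡ 3 (mod 81)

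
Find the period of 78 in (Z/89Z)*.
11

89 is prime, so ord(78) divides φ(89) = 88.
Divisors of 88: 1, 2, 4, 8, 11, 22, 44, 88.
Repeated squaring: 78^1 ≡ 78, 78^2 ≡ 32, 78^4 ≡ 45, 78^8 ≡ 67, 78^16 ≡ 39, 78^32 ≡ 8, 78^64 ≡ 64 (mod 89).
Test 78^d mod 89 for each divisor d in increasing order:
78^1 ≡ 78
78^2 ≡ 32
78^4 ≡ 45
78^8 ≡ 67
78^11 = 78^8·78^2·78^1 ≡ 1  ← first divisor giving 1
The order is 11.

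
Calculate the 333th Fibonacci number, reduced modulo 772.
174

Matrix identity: Q^n = [[F_(n+1), F_n], [F_n, F_(n-1)]] with Q = [[1,1],[1,0]].
n = 333 = 101001101₂. Square-and-multiply, entries mod 772:
Q^1 = [[1,1],[1,0]]
Q^2 = (Q^1)² = [[2,1],[1,1]]
Q^5 = (Q^2)²·Q = [[8,5],[5,3]]
Q^10 = (Q^5)² = [[89,55],[55,34]]
Q^20 = (Q^10)² = [[138,589],[589,321]]
Q^41 = (Q^20)²·Q = [[188,37],[37,151]]
Q^83 = (Q^41)²·Q = [[620,429],[429,191]]
Q^166 = (Q^83)² = [[249,519],[519,502]]
Q^333 = (Q^166)²·Q = [[83,174],[174,681]]
F_333 mod 772 = Q^333[0][1] = 174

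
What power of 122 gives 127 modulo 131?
93

Baby-step giant-step with step n = ⌈√131⌉ = 12.
Baby steps 122^j mod 131 (j:value) for j=0..11: 0:1, 1:122, 2:81, 3:57, 4:11, 5:32, 6:105, 7:103, 8:121, 9:90, 10:107, 11:85.
Giant-step multiplier: 122^(-12) ≡ 122^(130-12) = 122^118 ≡ 25 (mod 131).
Giant steps γ_i = 127·25^i mod 131: γ_0=127, γ_1=31, γ_2=120, γ_3=118, γ_4=68, γ_5=128, γ_6=56, γ_7=90 (in table at j=9).
x = i·n + j = 7·12 + 9 = 93.
Check: 122^93 ≡ 127 (mod 131).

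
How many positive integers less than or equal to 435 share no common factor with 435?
224

435 = 3 × 5 × 29
φ(n) = n × ∏(1 - 1/p) for each prime p dividing n
φ(435) = 435 × (1 - 1/3) × (1 - 1/5) × (1 - 1/29) = 224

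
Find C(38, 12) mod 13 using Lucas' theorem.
1

Using Lucas' theorem:
Write n=38 and k=12 in base 13:
n in base 13: [2, 12]
k in base 13: [0, 12]
C(38,12) mod 13 = ∏ C(n_i, k_i) mod 13
Digit binomials (mod 13): C(2,0) = 1; C(12,12) = 1
Product: 1 × 1 = 1 ≡ 1 (mod 13)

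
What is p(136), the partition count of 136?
10015581680

p(n) counts ways to write n as a sum of positive integers (order ignored).
Euler's pentagonal recurrence: p(k) = p(k-1) + p(k-2) - p(k-5) - p(k-7) + p(k-12) + p(k-15) - ... (offsets j(3j∓1)/2, signs ++--, p(0)=1, p(<0)=0).
DP table for k = 0..135: p(0)=1, p(1)=1, p(2)=2, p(3)=3, p(4)=5, p(5)=7, p(6)=11, p(7)=15, p(8)=22, p(9)=30, p(10)=42, p(11)=56, p(12)=77, p(13)=101, p(14)=135, p(15)=176, p(16)=231, p(17)=297, p(18)=385, p(19)=490, p(20)=627, p(21)=792, p(22)=1002, p(23)=1255, p(24)=1575, p(25)=1958, p(26)=2436, p(27)=3010, p(28)=3718, p(29)=4565, p(30)=5604, p(31)=6842, p(32)=8349, p(33)=10143, p(34)=12310, p(35)=14883, p(36)=17977, p(37)=21637, p(38)=26015, p(39)=31185, p(40)=37338, p(41)=44583, p(42)=53174, p(43)=63261, p(44)=75175, p(45)=89134, p(46)=105558, p(47)=124754, p(48)=147273, p(49)=173525, p(50)=204226, p(51)=239943, p(52)=281589, p(53)=329931, p(54)=386155, p(55)=451276, p(56)=526823, p(57)=614154, p(58)=715220, p(59)=831820, p(60)=966467, p(61)=1121505, p(62)=1300156, p(63)=1505499, p(64)=1741630, p(65)=2012558, p(66)=2323520, p(67)=2679689, p(68)=3087735, p(69)=3554345, p(70)=4087968, p(71)=4697205, p(72)=5392783, p(73)=6185689, p(74)=7089500, p(75)=8118264, p(76)=9289091, p(77)=10619863, p(78)=12132164, p(79)=13848650, p(80)=15796476, p(81)=18004327, p(82)=20506255, p(83)=23338469, p(84)=26543660, p(85)=30167357, p(86)=34262962, p(87)=38887673, p(88)=44108109, p(89)=49995925, p(90)=56634173, p(91)=64112359, p(92)=72533807, p(93)=82010177, p(94)=92669720, p(95)=104651419, p(96)=118114304, p(97)=133230930, p(98)=150198136, p(99)=169229875, p(100)=190569292, p(101)=214481126, p(102)=241265379, p(103)=271248950, p(104)=304801365, p(105)=342325709, p(106)=384276336, p(107)=431149389, p(108)=483502844, p(109)=541946240, p(110)=607163746, p(111)=679903203, p(112)=761002156, p(113)=851376628, p(114)=952050665, p(115)=1064144451, p(116)=1188908248, p(117)=1327710076, p(118)=1482074143, p(119)=1653668665, p(120)=1844349560, p(121)=2056148051, p(122)=2291320912, p(123)=2552338241, p(124)=2841940500, p(125)=3163127352, p(126)=3519222692, p(127)=3913864295, p(128)=4351078600, p(129)=4835271870, p(130)=5371315400, p(131)=5964539504, p(132)=6620830889, p(133)=7346629512, p(134)=8149040695, p(135)=9035836076.
Final step: p(136) = p(135) + p(134) - p(131) - p(129) + p(124) + p(121) - p(114) - p(110) + p(101) + p(96) - p(85) - p(79) + p(66) + p(59) - p(44) - p(36) + p(19) + p(10)
= 9035836076 + 8149040695 - 5964539504 - 4835271870 + 2841940500 + 2056148051 - 952050665 - 607163746 + 214481126 + 118114304 - 30167357 - 13848650 + 2323520 + 831820 - 75175 - 17977 + 490 + 42
= 10015581680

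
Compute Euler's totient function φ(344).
168

344 = 2^3 × 43
φ(n) = n × ∏(1 - 1/p) for each prime p dividing n
φ(344) = 344 × (1 - 1/2) × (1 - 1/43) = 168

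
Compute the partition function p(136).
10015581680

p(n) counts ways to write n as a sum of positive integers (order ignored).
Euler's pentagonal recurrence: p(k) = p(k-1) + p(k-2) - p(k-5) - p(k-7) + p(k-12) + p(k-15) - ... (offsets j(3j∓1)/2, signs ++--, p(0)=1, p(<0)=0).
DP table for k = 0..135: p(0)=1, p(1)=1, p(2)=2, p(3)=3, p(4)=5, p(5)=7, p(6)=11, p(7)=15, p(8)=22, p(9)=30, p(10)=42, p(11)=56, p(12)=77, p(13)=101, p(14)=135, p(15)=176, p(16)=231, p(17)=297, p(18)=385, p(19)=490, p(20)=627, p(21)=792, p(22)=1002, p(23)=1255, p(24)=1575, p(25)=1958, p(26)=2436, p(27)=3010, p(28)=3718, p(29)=4565, p(30)=5604, p(31)=6842, p(32)=8349, p(33)=10143, p(34)=12310, p(35)=14883, p(36)=17977, p(37)=21637, p(38)=26015, p(39)=31185, p(40)=37338, p(41)=44583, p(42)=53174, p(43)=63261, p(44)=75175, p(45)=89134, p(46)=105558, p(47)=124754, p(48)=147273, p(49)=173525, p(50)=204226, p(51)=239943, p(52)=281589, p(53)=329931, p(54)=386155, p(55)=451276, p(56)=526823, p(57)=614154, p(58)=715220, p(59)=831820, p(60)=966467, p(61)=1121505, p(62)=1300156, p(63)=1505499, p(64)=1741630, p(65)=2012558, p(66)=2323520, p(67)=2679689, p(68)=3087735, p(69)=3554345, p(70)=4087968, p(71)=4697205, p(72)=5392783, p(73)=6185689, p(74)=7089500, p(75)=8118264, p(76)=9289091, p(77)=10619863, p(78)=12132164, p(79)=13848650, p(80)=15796476, p(81)=18004327, p(82)=20506255, p(83)=23338469, p(84)=26543660, p(85)=30167357, p(86)=34262962, p(87)=38887673, p(88)=44108109, p(89)=49995925, p(90)=56634173, p(91)=64112359, p(92)=72533807, p(93)=82010177, p(94)=92669720, p(95)=104651419, p(96)=118114304, p(97)=133230930, p(98)=150198136, p(99)=169229875, p(100)=190569292, p(101)=214481126, p(102)=241265379, p(103)=271248950, p(104)=304801365, p(105)=342325709, p(106)=384276336, p(107)=431149389, p(108)=483502844, p(109)=541946240, p(110)=607163746, p(111)=679903203, p(112)=761002156, p(113)=851376628, p(114)=952050665, p(115)=1064144451, p(116)=1188908248, p(117)=1327710076, p(118)=1482074143, p(119)=1653668665, p(120)=1844349560, p(121)=2056148051, p(122)=2291320912, p(123)=2552338241, p(124)=2841940500, p(125)=3163127352, p(126)=3519222692, p(127)=3913864295, p(128)=4351078600, p(129)=4835271870, p(130)=5371315400, p(131)=5964539504, p(132)=6620830889, p(133)=7346629512, p(134)=8149040695, p(135)=9035836076.
Final step: p(136) = p(135) + p(134) - p(131) - p(129) + p(124) + p(121) - p(114) - p(110) + p(101) + p(96) - p(85) - p(79) + p(66) + p(59) - p(44) - p(36) + p(19) + p(10)
= 9035836076 + 8149040695 - 5964539504 - 4835271870 + 2841940500 + 2056148051 - 952050665 - 607163746 + 214481126 + 118114304 - 30167357 - 13848650 + 2323520 + 831820 - 75175 - 17977 + 490 + 42
= 10015581680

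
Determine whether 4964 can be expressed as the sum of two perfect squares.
8² + 70² (a=8, b=70)

Factorization: 4964 = 2^2 × 17 × 73
By Fermat: n is sum of two squares iff every prime p ≡ 3 (mod 4) appears to even power.
All primes ≡ 3 (mod 4) appear to even power.
Search a = 0, 1, 2, … for 4964 - a² a perfect square: first hit at a = 8: 4964 - 64 = 4900 = 70².
4964 = 8² + 70² = 64 + 4900 ✓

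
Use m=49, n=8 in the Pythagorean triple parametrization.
(2337, 784, 2465)

Euclid's formula: a = m² - n², b = 2mn, c = m² + n²
m = 49, n = 8
a = 49² - 8² = 2401 - 64 = 2337
b = 2 × 49 × 8 = 784
c = 49² + 8² = 2401 + 64 = 2465
Verification: 2337² + 784² = 5461569 + 614656 = 6076225 = 2465² ✓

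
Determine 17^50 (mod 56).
9

Repeated squaring. Binary of 50 = 110010.
17^1 ≡ 17 (mod 56); 17^2 ≡ 9 (mod 56); 17^4 ≡ 25 (mod 56); 17^8 ≡ 9 (mod 56); 17^16 ≡ 25 (mod 56); 17^32 ≡ 9 (mod 56)
17^50 = 17^2 × 17^16 × 17^32 ≡ 9 (mod 56)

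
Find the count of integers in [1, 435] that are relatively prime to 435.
224

435 = 3 × 5 × 29
φ(n) = n × ∏(1 - 1/p) for each prime p dividing n
φ(435) = 435 × (1 - 1/3) × (1 - 1/5) × (1 - 1/29) = 224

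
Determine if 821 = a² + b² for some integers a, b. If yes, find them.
14² + 25² (a=14, b=25)

Factorization: 821 = 821
By Fermat: n is sum of two squares iff every prime p ≡ 3 (mod 4) appears to even power.
All primes ≡ 3 (mod 4) appear to even power.
Search a = 0, 1, 2, … for 821 - a² a perfect square: first hit at a = 14: 821 - 196 = 625 = 25².
821 = 14² + 25² = 196 + 625 ✓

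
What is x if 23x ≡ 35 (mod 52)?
x ≡ 49 (mod 52)

gcd(23, 52) = 1, which divides 35, so solutions exist.
Find 23^(-1) mod 52 by the extended Euclidean algorithm:
52 = 2 × 23 + 6  ⟹  6 = (1)·52 + (-2)·23
23 = 3 × 6 + 5  ⟹  5 = (-3)·52 + (7)·23
6 = 1 × 5 + 1  ⟹  1 = (4)·52 + (-9)·23
So (-9)·23 ≡ 1 (mod 52), i.e. 23^(-1) ≡ -9 ≡ 43 (mod 52).
x ≡ 43 × 35 = 1505 ≡ 49 (mod 52).
Check: 23 × 49 = 1127 ≡ 35 (mod 52).
Unique solution: x ≡ 49 (mod 52)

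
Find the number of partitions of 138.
12292341831

p(n) counts ways to write n as a sum of positive integers (order ignored).
Euler's pentagonal recurrence: p(k) = p(k-1) + p(k-2) - p(k-5) - p(k-7) + p(k-12) + p(k-15) - ... (offsets j(3j∓1)/2, signs ++--, p(0)=1, p(<0)=0).
DP table for k = 0..137: p(0)=1, p(1)=1, p(2)=2, p(3)=3, p(4)=5, p(5)=7, p(6)=11, p(7)=15, p(8)=22, p(9)=30, p(10)=42, p(11)=56, p(12)=77, p(13)=101, p(14)=135, p(15)=176, p(16)=231, p(17)=297, p(18)=385, p(19)=490, p(20)=627, p(21)=792, p(22)=1002, p(23)=1255, p(24)=1575, p(25)=1958, p(26)=2436, p(27)=3010, p(28)=3718, p(29)=4565, p(30)=5604, p(31)=6842, p(32)=8349, p(33)=10143, p(34)=12310, p(35)=14883, p(36)=17977, p(37)=21637, p(38)=26015, p(39)=31185, p(40)=37338, p(41)=44583, p(42)=53174, p(43)=63261, p(44)=75175, p(45)=89134, p(46)=105558, p(47)=124754, p(48)=147273, p(49)=173525, p(50)=204226, p(51)=239943, p(52)=281589, p(53)=329931, p(54)=386155, p(55)=451276, p(56)=526823, p(57)=614154, p(58)=715220, p(59)=831820, p(60)=966467, p(61)=1121505, p(62)=1300156, p(63)=1505499, p(64)=1741630, p(65)=2012558, p(66)=2323520, p(67)=2679689, p(68)=3087735, p(69)=3554345, p(70)=4087968, p(71)=4697205, p(72)=5392783, p(73)=6185689, p(74)=7089500, p(75)=8118264, p(76)=9289091, p(77)=10619863, p(78)=12132164, p(79)=13848650, p(80)=15796476, p(81)=18004327, p(82)=20506255, p(83)=23338469, p(84)=26543660, p(85)=30167357, p(86)=34262962, p(87)=38887673, p(88)=44108109, p(89)=49995925, p(90)=56634173, p(91)=64112359, p(92)=72533807, p(93)=82010177, p(94)=92669720, p(95)=104651419, p(96)=118114304, p(97)=133230930, p(98)=150198136, p(99)=169229875, p(100)=190569292, p(101)=214481126, p(102)=241265379, p(103)=271248950, p(104)=304801365, p(105)=342325709, p(106)=384276336, p(107)=431149389, p(108)=483502844, p(109)=541946240, p(110)=607163746, p(111)=679903203, p(112)=761002156, p(113)=851376628, p(114)=952050665, p(115)=1064144451, p(116)=1188908248, p(117)=1327710076, p(118)=1482074143, p(119)=1653668665, p(120)=1844349560, p(121)=2056148051, p(122)=2291320912, p(123)=2552338241, p(124)=2841940500, p(125)=3163127352, p(126)=3519222692, p(127)=3913864295, p(128)=4351078600, p(129)=4835271870, p(130)=5371315400, p(131)=5964539504, p(132)=6620830889, p(133)=7346629512, p(134)=8149040695, p(135)=9035836076, p(136)=10015581680, p(137)=11097645016.
Final step: p(138) = p(137) + p(136) - p(133) - p(131) + p(126) + p(123) - p(116) - p(112) + p(103) + p(98) - p(87) - p(81) + p(68) + p(61) - p(46) - p(38) + p(21) + p(12)
= 11097645016 + 10015581680 - 7346629512 - 5964539504 + 3519222692 + 2552338241 - 1188908248 - 761002156 + 271248950 + 150198136 - 38887673 - 18004327 + 3087735 + 1121505 - 105558 - 26015 + 792 + 77
= 12292341831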